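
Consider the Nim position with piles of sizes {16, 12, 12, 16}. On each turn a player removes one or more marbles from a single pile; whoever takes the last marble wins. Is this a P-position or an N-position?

Nim-sum: 16 ⊕ 12 ⊕ 12 ⊕ 16 = 0.
The nim-sum is 0, so this is a P-position: the player to move is in a losing position under optimal play.

P-position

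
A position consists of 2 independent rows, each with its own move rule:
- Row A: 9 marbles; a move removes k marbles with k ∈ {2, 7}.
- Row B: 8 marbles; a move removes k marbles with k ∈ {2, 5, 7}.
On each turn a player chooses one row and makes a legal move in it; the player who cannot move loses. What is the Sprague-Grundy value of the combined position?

2

For row A, compute g(0), g(1), … with moves {2, 7}:
k:     0  1  2  3  4  5  6  7  8  9
g(k):  0  0  1  1  0  0  1  1  2  0
So g(9) = 0.
Grundy values for row B (subtraction set {2, 5, 7}):
k:     0  1  2  3  4  5  6  7  8
g(k):  0  0  1  1  0  2  1  3  2
So g(8) = 2.
By the Sprague-Grundy theorem, the Grundy value of a sum of independent games is the XOR of the component values.
Combined value = 0 XOR 2 = 2.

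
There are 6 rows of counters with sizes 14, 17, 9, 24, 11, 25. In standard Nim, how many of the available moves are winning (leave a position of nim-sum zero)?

Bitwise XOR of the heap sizes:
  01110  (14)
  10001  (17)
  01001  (9)
  11000  (24)
  01011  (11)
  11001  (25)
  -----
  11100  (28)
The overall nim-sum is X = 28. A row of size p has a winning move iff p XOR X < p (reduce it to p XOR X).
  14: 14 XOR 28 = 18 ≥ 14 — no move.
  17: 17 XOR 28 = 13 < 17 — winning move (to 13).
  9: 9 XOR 28 = 21 ≥ 9 — no move.
  24: 24 XOR 28 = 4 < 24 — winning move (to 4).
  11: 11 XOR 28 = 23 ≥ 11 — no move.
  25: 25 XOR 28 = 5 < 25 — winning move (to 5).
That gives 3 winning moves.

3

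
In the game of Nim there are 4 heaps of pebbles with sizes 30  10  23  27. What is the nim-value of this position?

24

Nim-sum: 30 XOR 10 XOR 23 XOR 27 = 24.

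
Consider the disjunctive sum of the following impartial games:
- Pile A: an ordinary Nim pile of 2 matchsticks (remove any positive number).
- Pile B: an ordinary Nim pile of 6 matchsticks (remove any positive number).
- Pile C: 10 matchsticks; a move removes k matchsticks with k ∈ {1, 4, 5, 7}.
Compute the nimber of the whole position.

4

Pile A is a plain Nim pile of size 2, so its Grundy value is 2.
Pile B is a plain Nim pile of size 6, so its Grundy value is 6.
Grundy values for pile C (subtraction set {1, 4, 5, 7}):
k:     0  1  2  3  4  5  6  7  8  9 10
g(k):  0  1  0  1  2  3  2  3  0  1  0
So g(10) = 0.
By the Sprague-Grundy theorem, the Grundy value of a sum of independent games is the XOR of the component values.
Combined value = 2 ⊕ 6 ⊕ 0 = 4.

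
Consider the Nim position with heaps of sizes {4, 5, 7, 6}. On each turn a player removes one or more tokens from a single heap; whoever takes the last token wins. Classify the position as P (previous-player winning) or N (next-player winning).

Nim-sum: 4 ⊕ 5 ⊕ 7 ⊕ 6 = 0.
The nim-sum is 0, so this is a P-position: the player to move is in a losing position under optimal play.

P-position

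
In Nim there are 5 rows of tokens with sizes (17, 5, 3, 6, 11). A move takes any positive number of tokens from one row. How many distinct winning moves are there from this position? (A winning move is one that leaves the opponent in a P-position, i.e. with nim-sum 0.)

1

Bitwise XOR of the heap sizes:
  10001  (17)
  00101  (5)
  00011  (3)
  00110  (6)
  01011  (11)
  -----
  11010  (26)
The overall nim-sum is X = 26. A row of size p has a winning move iff p XOR X < p (reduce it to p XOR X).
  17: 17 XOR 26 = 11 < 17 — winning move (to 11).
  5: 5 XOR 26 = 31 ≥ 5 — no move.
  3: 3 XOR 26 = 25 ≥ 3 — no move.
  6: 6 XOR 26 = 28 ≥ 6 — no move.
  11: 11 XOR 26 = 17 ≥ 11 — no move.
That gives 1 winning move.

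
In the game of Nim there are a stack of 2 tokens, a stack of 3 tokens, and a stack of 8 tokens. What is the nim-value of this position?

In binary:
  0010  (2)
  0011  (3)
  1000  (8)
  ----
  1001  (9)

9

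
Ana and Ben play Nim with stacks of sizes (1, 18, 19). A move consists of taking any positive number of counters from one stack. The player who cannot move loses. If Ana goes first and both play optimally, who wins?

In binary:
  00001  (1)
  10010  (18)
  10011  (19)
  -----
  00000  (0)
The nim-sum is 0, so this is a P-position: the player to move is in a losing position under optimal play; Ana is about to move from it and so loses — Ben wins.

Ben wins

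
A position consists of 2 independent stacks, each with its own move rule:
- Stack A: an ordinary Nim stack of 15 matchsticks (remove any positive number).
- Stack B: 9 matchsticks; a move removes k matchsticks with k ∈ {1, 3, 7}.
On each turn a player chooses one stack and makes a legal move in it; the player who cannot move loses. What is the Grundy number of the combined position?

14

Stack A is a plain Nim stack of size 15, so its Grundy value is 15.
Build the Grundy sequence for stack B with g(k) = mex{g(k−s) : s ∈ {1, 3, 7}, s ≤ k}:
g(0) = mex{} = 0
g(1) = mex{0} = 1
g(2) = mex{1} = 0
g(3) = mex{0} = 1
g(4) = mex{1} = 0
g(5) = mex{0} = 1
g(6) = mex{1} = 0
g(7) = mex{0} = 1
g(8) = mex{1} = 0
g(9) = mex{0} = 1
So g(9) = 1.
By the Sprague-Grundy theorem, the Grundy value of a sum of independent games is the XOR of the component values.
Combined value = 15 ⊕ 1 = 14.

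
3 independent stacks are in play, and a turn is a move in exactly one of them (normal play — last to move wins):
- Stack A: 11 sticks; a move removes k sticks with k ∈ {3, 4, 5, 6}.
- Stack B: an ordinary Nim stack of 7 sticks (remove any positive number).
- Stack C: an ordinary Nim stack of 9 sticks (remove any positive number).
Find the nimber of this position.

14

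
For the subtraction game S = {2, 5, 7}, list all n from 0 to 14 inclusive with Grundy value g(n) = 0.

0, 1, 4, 10, 13, 14

Build the Grundy sequence with g(k) = mex{g(k−s) : s ∈ {2, 5, 7}, s ≤ k}:
g(0) = mex{} = 0
g(1) = mex{} = 0
g(2) = mex{0} = 1
g(3) = mex{0} = 1
g(4) = mex{1} = 0
g(5) = mex{0,1} = 2
g(6) = mex{0} = 1
g(7) = mex{0,1,2} = 3
g(8) = mex{0,1} = 2
g(9) = mex{0,1,3} = 2
g(10) = mex{1,2} = 0
g(11) = mex{0,1,2} = 3
g(12) = mex{0,2,3} = 1
g(13) = mex{1,2,3} = 0
g(14) = mex{1,2,3} = 0
The P-positions (g = 0) in 0..14 are 0, 1, 4, 10, 13, 14.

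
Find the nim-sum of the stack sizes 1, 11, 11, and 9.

8

Nim-sum: 1 XOR 11 XOR 11 XOR 9 = 8.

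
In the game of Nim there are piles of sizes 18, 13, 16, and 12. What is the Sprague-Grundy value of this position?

3

Nim-sum: 18 ^ 13 ^ 16 ^ 12 = 3.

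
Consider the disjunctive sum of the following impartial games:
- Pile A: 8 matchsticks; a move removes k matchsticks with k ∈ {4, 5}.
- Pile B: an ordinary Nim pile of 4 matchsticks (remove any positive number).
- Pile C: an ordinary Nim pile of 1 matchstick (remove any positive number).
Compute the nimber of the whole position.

Grundy values for pile A (subtraction set {4, 5}):
g(0) = mex{} = 0
g(1) = mex{} = 0
g(2) = mex{} = 0
g(3) = mex{} = 0
g(4) = mex{0} = 1
g(5) = mex{0} = 1
g(6) = mex{0} = 1
g(7) = mex{0} = 1
g(8) = mex{0,1} = 2
So g(8) = 2.
Pile B is a plain Nim pile of size 4, so its Grundy value is 4.
Pile C is a plain Nim pile of size 1, so its Grundy value is 1.
The value of a disjunctive sum is the nim-sum of the parts.
Combined value = 2 XOR 4 XOR 1 = 7.

7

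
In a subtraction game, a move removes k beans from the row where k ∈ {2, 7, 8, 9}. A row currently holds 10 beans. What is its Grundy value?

Grundy values for subtraction set {2, 7, 8, 9}:
k:     0  1  2  3  4  5  6  7  8  9 10
g(k):  0  0  1  1  0  0  1  1  2  2  3
So g(10) = 3.

3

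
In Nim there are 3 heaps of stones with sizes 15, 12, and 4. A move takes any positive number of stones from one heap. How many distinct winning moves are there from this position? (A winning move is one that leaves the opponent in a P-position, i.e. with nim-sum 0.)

Write each in binary and XOR column by column:
  1111  (15)
  1100  (12)
  0100  (4)
  ----
  0111  (7)
The overall nim-sum is X = 7. A heap of size p has a winning move iff p XOR X < p (reduce it to p XOR X).
  15: 15 XOR 7 = 8 < 15 — winning move (to 8).
  12: 12 XOR 7 = 11 < 12 — winning move (to 11).
  4: 4 XOR 7 = 3 < 4 — winning move (to 3).
That gives 3 winning moves.

3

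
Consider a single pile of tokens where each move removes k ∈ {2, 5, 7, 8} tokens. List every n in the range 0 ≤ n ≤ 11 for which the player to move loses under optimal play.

Compute g(0), g(1), … for moves {2, 5, 7, 8}:
g(0) = mex{} = 0
g(1) = mex{} = 0
g(2) = mex{0} = 1
g(3) = mex{0} = 1
g(4) = mex{1} = 0
g(5) = mex{0,1} = 2
g(6) = mex{0} = 1
g(7) = mex{0,1,2} = 3
g(8) = mex{0,1} = 2
g(9) = mex{0,1,3} = 2
g(10) = mex{1,2} = 0
g(11) = mex{0,1,2} = 3
The P-positions (g = 0) in 0..11 are 0, 1, 4, 10.

0, 1, 4, 10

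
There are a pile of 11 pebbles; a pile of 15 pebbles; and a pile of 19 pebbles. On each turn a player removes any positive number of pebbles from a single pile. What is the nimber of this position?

In binary:
  01011  (11)
  01111  (15)
  10011  (19)
  -----
  10111  (23)

23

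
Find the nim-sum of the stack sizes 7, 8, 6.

9

Nim-sum: 7 ^ 8 ^ 6 = 9.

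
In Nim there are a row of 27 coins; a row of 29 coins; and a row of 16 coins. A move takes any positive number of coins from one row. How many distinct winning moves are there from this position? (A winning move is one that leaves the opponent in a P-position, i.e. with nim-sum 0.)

3

Nim-sum: 27 ⊕ 29 ⊕ 16 = 22.
The overall nim-sum is X = 22. A row of size p has a winning move iff p XOR X < p (reduce it to p XOR X).
  27: 27 XOR 22 = 13 < 27 — winning move (to 13).
  29: 29 XOR 22 = 11 < 29 — winning move (to 11).
  16: 16 XOR 22 = 6 < 16 — winning move (to 6).
That gives 3 winning moves.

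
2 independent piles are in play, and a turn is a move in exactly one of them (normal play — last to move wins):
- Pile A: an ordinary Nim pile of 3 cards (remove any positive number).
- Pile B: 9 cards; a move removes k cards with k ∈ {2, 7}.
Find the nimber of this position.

Pile A is a plain Nim pile of size 3, so its Grundy value is 3.
For pile B, compute g(0), g(1), … with moves {2, 7}:
g(0) = mex{} = 0
g(1) = mex{} = 0
g(2) = mex{0} = 1
g(3) = mex{0} = 1
g(4) = mex{1} = 0
g(5) = mex{1} = 0
g(6) = mex{0} = 1
g(7) = mex{0} = 1
g(8) = mex{0,1} = 2
g(9) = mex{1} = 0
So g(9) = 0.
The value of a disjunctive sum is the nim-sum of the parts.
Combined value = 3 XOR 0 = 3.

3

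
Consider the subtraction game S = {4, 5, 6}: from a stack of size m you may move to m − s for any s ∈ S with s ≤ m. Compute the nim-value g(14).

1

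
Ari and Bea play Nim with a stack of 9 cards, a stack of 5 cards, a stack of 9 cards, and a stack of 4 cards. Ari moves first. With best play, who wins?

Ari wins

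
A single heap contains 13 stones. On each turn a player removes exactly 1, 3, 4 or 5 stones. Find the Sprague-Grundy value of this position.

Compute g(0), g(1), … for moves {1, 3, 4, 5}:
k:     0  1  2  3  4  5  6  7  8  9 10 11 12 13
g(k):  0  1  0  1  2  3  2  3  0  1  0  1  2  3
So g(13) = 3.

3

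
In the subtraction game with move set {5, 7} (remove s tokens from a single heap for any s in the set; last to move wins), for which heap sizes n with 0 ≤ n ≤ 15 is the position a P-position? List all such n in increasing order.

0, 1, 2, 3, 4, 12, 13, 14, 15

Grundy values for subtraction set {5, 7}:
k:     0  1  2  3  4  5  6  7  8  9 10 11 12 13 14 15
g(k):  0  0  0  0  0  1  1  1  1  1  2  2  0  0  0  0
The P-positions (g = 0) in 0..15 are 0, 1, 2, 3, 4, 12, 13, 14, 15.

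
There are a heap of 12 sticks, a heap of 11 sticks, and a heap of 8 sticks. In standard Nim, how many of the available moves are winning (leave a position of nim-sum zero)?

3

Nim-sum: 12 XOR 11 XOR 8 = 15.
The overall nim-sum is X = 15. A heap of size p has a winning move iff p XOR X < p (reduce it to p XOR X).
  12: 12 XOR 15 = 3 < 12 — winning move (to 3).
  11: 11 XOR 15 = 4 < 11 — winning move (to 4).
  8: 8 XOR 15 = 7 < 8 — winning move (to 7).
That gives 3 winning moves.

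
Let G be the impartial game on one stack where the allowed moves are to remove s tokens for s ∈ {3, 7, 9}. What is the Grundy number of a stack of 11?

3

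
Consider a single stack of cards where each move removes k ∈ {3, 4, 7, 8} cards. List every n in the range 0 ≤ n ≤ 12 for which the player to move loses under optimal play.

0, 1, 2, 11, 12

Compute g(0), g(1), … for moves {3, 4, 7, 8}:
g(0) = mex{} = 0
g(1) = mex{} = 0
g(2) = mex{} = 0
g(3) = mex{0} = 1
g(4) = mex{0} = 1
g(5) = mex{0} = 1
g(6) = mex{0,1} = 2
g(7) = mex{0,1} = 2
g(8) = mex{0,1} = 2
g(9) = mex{0,1,2} = 3
g(10) = mex{0,1,2} = 3
g(11) = mex{1,2} = 0
g(12) = mex{1,2,3} = 0
The P-positions (g = 0) in 0..12 are 0, 1, 2, 11, 12.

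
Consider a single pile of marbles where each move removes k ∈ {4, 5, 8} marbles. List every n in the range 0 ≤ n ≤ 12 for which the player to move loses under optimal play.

0, 1, 2, 3, 12

Compute g(0), g(1), … for moves {4, 5, 8}:
g(0) = mex{} = 0
g(1) = mex{} = 0
g(2) = mex{} = 0
g(3) = mex{} = 0
g(4) = mex{0} = 1
g(5) = mex{0} = 1
g(6) = mex{0} = 1
g(7) = mex{0} = 1
g(8) = mex{0,1} = 2
g(9) = mex{0,1} = 2
g(10) = mex{0,1} = 2
g(11) = mex{0,1} = 2
g(12) = mex{1,2} = 0
The P-positions (g = 0) in 0..12 are 0, 1, 2, 3, 12.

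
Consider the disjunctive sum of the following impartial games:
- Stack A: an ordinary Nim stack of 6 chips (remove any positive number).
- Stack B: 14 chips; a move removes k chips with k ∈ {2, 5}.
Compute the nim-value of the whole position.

6

Stack A is a plain Nim stack of size 6, so its Grundy value is 6.
Grundy values for stack B (subtraction set {2, 5}):
g(0) = mex{} = 0
g(1) = mex{} = 0
g(2) = mex{0} = 1
g(3) = mex{0} = 1
g(4) = mex{1} = 0
g(5) = mex{0,1} = 2
g(6) = mex{0} = 1
g(7) = mex{1,2} = 0
g(8) = mex{1} = 0
g(9) = mex{0} = 1
g(10) = mex{0,2} = 1
g(11) = mex{1} = 0
g(12) = mex{0,1} = 2
g(13) = mex{0} = 1
g(14) = mex{1,2} = 0
So g(14) = 0.
By the Sprague-Grundy theorem, the Grundy value of a sum of independent games is the XOR of the component values.
Combined value = 6 XOR 0 = 6.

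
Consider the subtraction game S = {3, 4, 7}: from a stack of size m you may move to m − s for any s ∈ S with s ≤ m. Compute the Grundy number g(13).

1

Compute g(0), g(1), … for moves {3, 4, 7}:
g(0) = mex{} = 0
g(1) = mex{} = 0
g(2) = mex{} = 0
g(3) = mex{0} = 1
g(4) = mex{0} = 1
g(5) = mex{0} = 1
g(6) = mex{0,1} = 2
g(7) = mex{0,1} = 2
g(8) = mex{0,1} = 2
g(9) = mex{0,1,2} = 3
g(10) = mex{1,2} = 0
g(11) = mex{1,2} = 0
g(12) = mex{1,2,3} = 0
g(13) = mex{0,2,3} = 1
So g(13) = 1.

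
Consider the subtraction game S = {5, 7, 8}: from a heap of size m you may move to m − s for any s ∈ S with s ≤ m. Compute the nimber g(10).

Build the Grundy sequence with g(k) = mex{g(k−s) : s ∈ {5, 7, 8}, s ≤ k}:
g(0) = mex{} = 0
g(1) = mex{} = 0
g(2) = mex{} = 0
g(3) = mex{} = 0
g(4) = mex{} = 0
g(5) = mex{0} = 1
g(6) = mex{0} = 1
g(7) = mex{0} = 1
g(8) = mex{0} = 1
g(9) = mex{0} = 1
g(10) = mex{0,1} = 2
So g(10) = 2.

2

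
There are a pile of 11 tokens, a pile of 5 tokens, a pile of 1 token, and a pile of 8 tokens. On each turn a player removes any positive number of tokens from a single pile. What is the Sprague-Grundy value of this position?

7

Write each in binary and XOR column by column:
  1011  (11)
  0101  (5)
  0001  (1)
  1000  (8)
  ----
  0111  (7)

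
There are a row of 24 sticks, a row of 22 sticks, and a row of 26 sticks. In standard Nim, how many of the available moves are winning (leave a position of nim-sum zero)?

Nim-sum: 24 ⊕ 22 ⊕ 26 = 20.
The overall nim-sum is X = 20. A row of size p has a winning move iff p XOR X < p (reduce it to p XOR X).
  24: 24 XOR 20 = 12 < 24 — winning move (to 12).
  22: 22 XOR 20 = 2 < 22 — winning move (to 2).
  26: 26 XOR 20 = 14 < 26 — winning move (to 14).
That gives 3 winning moves.

3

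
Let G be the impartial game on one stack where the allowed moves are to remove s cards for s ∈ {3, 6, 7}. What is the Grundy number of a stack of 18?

Compute g(0), g(1), … for moves {3, 6, 7}:
k:     0  1  2  3  4  5  6  7  8  9 10 11 12 13 14 15 16 17 18
g(k):  0  0  0  1  1  1  2  2  2  3  0  0  0  1  1  1  2  2  2
So g(18) = 2.

2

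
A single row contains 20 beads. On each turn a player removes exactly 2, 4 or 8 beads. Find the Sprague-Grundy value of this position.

1

Grundy values for subtraction set {2, 4, 8}:
k:     0  1  2  3  4  5  6  7  8  9 10 11 12 13 14 15 16 17 18 19 20
g(k):  0  0  1  1  2  2  0  0  1  1  2  2  0  0  1  1  2  2  0  0  1
So g(20) = 1.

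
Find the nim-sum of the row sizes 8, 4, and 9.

5

Nim-sum: 8 ⊕ 4 ⊕ 9 = 5.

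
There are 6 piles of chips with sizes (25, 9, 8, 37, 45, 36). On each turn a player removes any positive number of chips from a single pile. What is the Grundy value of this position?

52

Compute the nim-sum pairwise:
25 XOR 9 = 16
16 XOR 8 = 24
24 XOR 37 = 61
61 XOR 45 = 16
16 XOR 36 = 52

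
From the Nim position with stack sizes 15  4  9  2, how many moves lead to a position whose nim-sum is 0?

0

Nim-sum: 15 ^ 4 ^ 9 ^ 2 = 0.
The nim-sum is already 0, so every move leaves a nonzero nim-sum — there are no winning moves.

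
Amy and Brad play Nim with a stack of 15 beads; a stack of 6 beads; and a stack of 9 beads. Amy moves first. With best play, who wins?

Brad wins

Compute the nim-sum pairwise:
15 XOR 6 = 9
9 XOR 9 = 0
The nim-sum is 0, so this is a P-position: the player to move is in a losing position under optimal play; Amy is about to move from it and so loses — Brad wins.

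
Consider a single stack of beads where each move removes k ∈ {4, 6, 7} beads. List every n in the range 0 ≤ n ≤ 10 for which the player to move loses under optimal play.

0, 1, 2, 3

Grundy values for subtraction set {4, 6, 7}:
g(0) = mex{} = 0
g(1) = mex{} = 0
g(2) = mex{} = 0
g(3) = mex{} = 0
g(4) = mex{0} = 1
g(5) = mex{0} = 1
g(6) = mex{0} = 1
g(7) = mex{0} = 1
g(8) = mex{0,1} = 2
g(9) = mex{0,1} = 2
g(10) = mex{0,1} = 2
The P-positions (g = 0) in 0..10 are 0, 1, 2, 3.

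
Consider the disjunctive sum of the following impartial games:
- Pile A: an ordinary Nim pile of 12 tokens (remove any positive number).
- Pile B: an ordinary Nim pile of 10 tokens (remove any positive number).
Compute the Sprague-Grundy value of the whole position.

6

Pile A is a plain Nim pile of size 12, so its Grundy value is 12.
Pile B is a plain Nim pile of size 10, so its Grundy value is 10.
By the Sprague-Grundy theorem, the Grundy value of a sum of independent games is the XOR of the component values.
Combined value = 12 ⊕ 10 = 6.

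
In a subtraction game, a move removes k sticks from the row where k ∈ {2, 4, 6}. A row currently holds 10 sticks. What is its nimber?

Compute g(0), g(1), … for moves {2, 4, 6}:
k:     0  1  2  3  4  5  6  7  8  9 10
g(k):  0  0  1  1  2  2  3  3  0  0  1
So g(10) = 1.

1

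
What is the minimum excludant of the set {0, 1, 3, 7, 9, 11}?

The values 0, 1 are all present; 2 is the first non-negative integer missing from the set.

2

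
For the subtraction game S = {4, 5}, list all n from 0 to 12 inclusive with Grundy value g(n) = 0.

0, 1, 2, 3, 9, 10, 11, 12

Grundy values for subtraction set {4, 5}:
k:     0  1  2  3  4  5  6  7  8  9 10 11 12
g(k):  0  0  0  0  1  1  1  1  2  0  0  0  0
The P-positions (g = 0) in 0..12 are 0, 1, 2, 3, 9, 10, 11, 12.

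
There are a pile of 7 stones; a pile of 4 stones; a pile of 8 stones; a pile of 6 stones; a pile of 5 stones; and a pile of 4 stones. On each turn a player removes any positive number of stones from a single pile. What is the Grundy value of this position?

Compute the nim-sum pairwise:
7 ^ 4 = 3
3 ^ 8 = 11
11 ^ 6 = 13
13 ^ 5 = 8
8 ^ 4 = 12

12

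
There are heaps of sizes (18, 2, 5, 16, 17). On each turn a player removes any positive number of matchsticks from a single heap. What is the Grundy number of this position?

Compute the nim-sum pairwise:
18 XOR 2 = 16
16 XOR 5 = 21
21 XOR 16 = 5
5 XOR 17 = 20

20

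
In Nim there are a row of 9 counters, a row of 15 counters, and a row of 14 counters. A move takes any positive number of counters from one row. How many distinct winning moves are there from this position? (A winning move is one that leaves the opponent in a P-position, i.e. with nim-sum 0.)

Nim-sum: 9 ^ 15 ^ 14 = 8.
The overall nim-sum is X = 8. A row of size p has a winning move iff p XOR X < p (reduce it to p XOR X).
  9: 9 XOR 8 = 1 < 9 — winning move (to 1).
  15: 15 XOR 8 = 7 < 15 — winning move (to 7).
  14: 14 XOR 8 = 6 < 14 — winning move (to 6).
That gives 3 winning moves.

3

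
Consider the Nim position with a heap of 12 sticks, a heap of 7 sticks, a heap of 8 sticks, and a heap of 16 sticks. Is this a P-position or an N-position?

N-position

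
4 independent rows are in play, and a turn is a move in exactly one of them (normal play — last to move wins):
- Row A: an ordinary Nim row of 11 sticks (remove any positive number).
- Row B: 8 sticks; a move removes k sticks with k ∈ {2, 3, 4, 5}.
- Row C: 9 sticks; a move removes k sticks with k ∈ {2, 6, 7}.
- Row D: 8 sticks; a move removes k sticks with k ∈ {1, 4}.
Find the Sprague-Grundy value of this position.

Row A is a plain Nim row of size 11, so its Grundy value is 11.
Grundy values for row B (subtraction set {2, 3, 4, 5}):
k:     0  1  2  3  4  5  6  7  8
g(k):  0  0  1  1  2  2  3  0  0
So g(8) = 0.
Grundy values for row C (subtraction set {2, 6, 7}):
k:     0  1  2  3  4  5  6  7  8  9
g(k):  0  0  1  1  0  0  1  1  2  0
So g(9) = 0.
Grundy values for row D (subtraction set {1, 4}):
k:     0  1  2  3  4  5  6  7  8
g(k):  0  1  0  1  2  0  1  0  1
So g(8) = 1.
By the Sprague-Grundy theorem, the Grundy value of a sum of independent games is the XOR of the component values.
Combined value = 11 XOR 0 XOR 0 XOR 1 = 10.

10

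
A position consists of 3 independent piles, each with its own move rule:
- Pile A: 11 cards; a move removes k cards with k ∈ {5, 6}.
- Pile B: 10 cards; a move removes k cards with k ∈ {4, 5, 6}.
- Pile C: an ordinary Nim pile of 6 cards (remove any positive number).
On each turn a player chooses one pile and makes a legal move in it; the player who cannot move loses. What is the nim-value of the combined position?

For pile A, compute g(0), g(1), … with moves {5, 6}:
k:     0  1  2  3  4  5  6  7  8  9 10 11
g(k):  0  0  0  0  0  1  1  1  1  1  2  0
So g(11) = 0.
For pile B, compute g(0), g(1), … with moves {4, 5, 6}:
g(0) = mex{} = 0
g(1) = mex{} = 0
g(2) = mex{} = 0
g(3) = mex{} = 0
g(4) = mex{0} = 1
g(5) = mex{0} = 1
g(6) = mex{0} = 1
g(7) = mex{0} = 1
g(8) = mex{0,1} = 2
g(9) = mex{0,1} = 2
g(10) = mex{1} = 0
So g(10) = 0.
Pile C is a plain Nim pile of size 6, so its Grundy value is 6.
The value of a disjunctive sum is the nim-sum of the parts.
Combined value = 0 XOR 0 XOR 6 = 6.

6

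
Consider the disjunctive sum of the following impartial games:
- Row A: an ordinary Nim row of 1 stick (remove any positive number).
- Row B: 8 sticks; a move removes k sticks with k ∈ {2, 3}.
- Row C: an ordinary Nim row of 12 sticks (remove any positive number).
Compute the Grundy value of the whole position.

Row A is a plain Nim row of size 1, so its Grundy value is 1.
Grundy values for row B (subtraction set {2, 3}):
k:     0  1  2  3  4  5  6  7  8
g(k):  0  0  1  1  2  0  0  1  1
So g(8) = 1.
Row C is a plain Nim row of size 12, so its Grundy value is 12.
By the Sprague-Grundy theorem, the Grundy value of a sum of independent games is the XOR of the component values.
Combined value = 1 XOR 1 XOR 12 = 12.

12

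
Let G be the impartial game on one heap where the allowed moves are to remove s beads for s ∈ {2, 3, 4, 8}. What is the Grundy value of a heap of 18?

Grundy values for subtraction set {2, 3, 4, 8}:
k:     0  1  2  3  4  5  6  7  8  9 10 11 12 13 14 15 16 17 18
g(k):  0  0  1  1  2  2  0  0  1  1  2  2  0  0  1  1  2  2  0
So g(18) = 0.

0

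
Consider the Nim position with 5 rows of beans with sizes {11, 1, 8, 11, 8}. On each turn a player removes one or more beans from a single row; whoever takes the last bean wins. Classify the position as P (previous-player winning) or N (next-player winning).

Compute the nim-sum pairwise:
11 ⊕ 1 = 10
10 ⊕ 8 = 2
2 ⊕ 11 = 9
9 ⊕ 8 = 1
The nim-sum is 1 ≠ 0, so this is an N-position: the player to move can win.

N-position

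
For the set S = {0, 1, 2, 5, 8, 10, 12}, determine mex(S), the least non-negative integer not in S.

The values 0, 1, 2 are all present; 3 is the first non-negative integer missing from the set.

3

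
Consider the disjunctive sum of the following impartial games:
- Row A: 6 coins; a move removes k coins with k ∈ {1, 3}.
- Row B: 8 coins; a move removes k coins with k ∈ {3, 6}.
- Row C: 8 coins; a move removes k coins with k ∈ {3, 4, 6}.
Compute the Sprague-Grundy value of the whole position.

0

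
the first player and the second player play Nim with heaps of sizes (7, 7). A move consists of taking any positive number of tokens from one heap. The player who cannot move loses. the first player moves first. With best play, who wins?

the second player wins

Nim-sum: 7 ⊕ 7 = 0.
The nim-sum is 0, so this is a P-position: the player to move is in a losing position under optimal play; the first player is about to move from it and so loses — the second player wins.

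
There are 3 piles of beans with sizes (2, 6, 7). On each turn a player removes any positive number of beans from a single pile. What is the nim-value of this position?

3

Nim-sum: 2 XOR 6 XOR 7 = 3.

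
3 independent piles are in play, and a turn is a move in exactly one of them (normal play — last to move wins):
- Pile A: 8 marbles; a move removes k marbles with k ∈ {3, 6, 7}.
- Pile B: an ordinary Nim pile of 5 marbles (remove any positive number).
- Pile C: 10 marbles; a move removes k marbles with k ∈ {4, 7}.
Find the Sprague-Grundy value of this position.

For pile A, compute g(0), g(1), … with moves {3, 6, 7}:
k:     0  1  2  3  4  5  6  7  8
g(k):  0  0  0  1  1  1  2  2  2
So g(8) = 2.
Pile B is a plain Nim pile of size 5, so its Grundy value is 5.
Build the Grundy sequence for pile C with g(k) = mex{g(k−s) : s ∈ {4, 7}, s ≤ k}:
g(0) = mex{} = 0
g(1) = mex{} = 0
g(2) = mex{} = 0
g(3) = mex{} = 0
g(4) = mex{0} = 1
g(5) = mex{0} = 1
g(6) = mex{0} = 1
g(7) = mex{0} = 1
g(8) = mex{0,1} = 2
g(9) = mex{0,1} = 2
g(10) = mex{0,1} = 2
So g(10) = 2.
The value of a disjunctive sum is the nim-sum of the parts.
Combined value = 2 ⊕ 5 ⊕ 2 = 5.

5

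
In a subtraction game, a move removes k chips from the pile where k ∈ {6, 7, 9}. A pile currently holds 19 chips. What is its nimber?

Build the Grundy sequence with g(k) = mex{g(k−s) : s ∈ {6, 7, 9}, s ≤ k}:
k:     0  1  2  3  4  5  6  7  8  9 10 11 12 13 14 15 16 17 18 19
g(k):  0  0  0  0  0  0  1  1  1  1  1  1  2  2  2  0  0  0  0  0
So g(19) = 0.

0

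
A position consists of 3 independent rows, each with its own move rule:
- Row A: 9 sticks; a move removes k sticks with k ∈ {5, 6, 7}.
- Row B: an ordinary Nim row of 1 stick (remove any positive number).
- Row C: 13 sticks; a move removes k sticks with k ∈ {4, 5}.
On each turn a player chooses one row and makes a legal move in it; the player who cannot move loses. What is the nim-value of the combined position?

Build the Grundy sequence for row A with g(k) = mex{g(k−s) : s ∈ {5, 6, 7}, s ≤ k}:
k:     0  1  2  3  4  5  6  7  8  9
g(k):  0  0  0  0  0  1  1  1  1  1
So g(9) = 1.
Row B is a plain Nim row of size 1, so its Grundy value is 1.
Build the Grundy sequence for row C with g(k) = mex{g(k−s) : s ∈ {4, 5}, s ≤ k}:
k:     0  1  2  3  4  5  6  7  8  9 10 11 12 13
g(k):  0  0  0  0  1  1  1  1  2  0  0  0  0  1
So g(13) = 1.
By the Sprague-Grundy theorem, the Grundy value of a sum of independent games is the XOR of the component values.
Combined value = 1 XOR 1 XOR 1 = 1.

1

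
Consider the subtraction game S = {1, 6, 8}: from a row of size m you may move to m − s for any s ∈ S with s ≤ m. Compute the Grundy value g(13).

2

Grundy values for subtraction set {1, 6, 8}:
g(0) = mex{} = 0
g(1) = mex{0} = 1
g(2) = mex{1} = 0
g(3) = mex{0} = 1
g(4) = mex{1} = 0
g(5) = mex{0} = 1
g(6) = mex{0,1} = 2
g(7) = mex{1,2} = 0
g(8) = mex{0} = 1
g(9) = mex{1} = 0
g(10) = mex{0} = 1
g(11) = mex{1} = 0
g(12) = mex{0,2} = 1
g(13) = mex{0,1} = 2
So g(13) = 2.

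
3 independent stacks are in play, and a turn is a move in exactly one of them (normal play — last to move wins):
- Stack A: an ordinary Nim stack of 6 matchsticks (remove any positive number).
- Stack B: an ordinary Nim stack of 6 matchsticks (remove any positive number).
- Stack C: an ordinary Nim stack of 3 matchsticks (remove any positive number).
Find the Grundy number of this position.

Stack A is a plain Nim stack of size 6, so its Grundy value is 6.
Stack B is a plain Nim stack of size 6, so its Grundy value is 6.
Stack C is a plain Nim stack of size 3, so its Grundy value is 3.
By the Sprague-Grundy theorem, the Grundy value of a sum of independent games is the XOR of the component values.
Combined value = 6 ⊕ 6 ⊕ 3 = 3.

3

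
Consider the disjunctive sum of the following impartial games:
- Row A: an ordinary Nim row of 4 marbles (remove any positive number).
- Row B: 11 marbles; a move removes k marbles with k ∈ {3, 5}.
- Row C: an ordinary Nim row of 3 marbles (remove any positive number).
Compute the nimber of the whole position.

Row A is a plain Nim row of size 4, so its Grundy value is 4.
Grundy values for row B (subtraction set {3, 5}):
k:     0  1  2  3  4  5  6  7  8  9 10 11
g(k):  0  0  0  1  1  1  2  2  0  0  0  1
So g(11) = 1.
Row C is a plain Nim row of size 3, so its Grundy value is 3.
By the Sprague-Grundy theorem, the Grundy value of a sum of independent games is the XOR of the component values.
Combined value = 4 ⊕ 1 ⊕ 3 = 6.

6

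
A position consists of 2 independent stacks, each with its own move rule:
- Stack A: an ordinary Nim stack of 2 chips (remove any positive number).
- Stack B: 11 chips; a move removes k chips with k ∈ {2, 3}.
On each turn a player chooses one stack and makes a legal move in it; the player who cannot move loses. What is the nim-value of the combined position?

2

Stack A is a plain Nim stack of size 2, so its Grundy value is 2.
Grundy values for stack B (subtraction set {2, 3}):
g(0) = mex{} = 0
g(1) = mex{} = 0
g(2) = mex{0} = 1
g(3) = mex{0} = 1
g(4) = mex{0,1} = 2
g(5) = mex{1} = 0
g(6) = mex{1,2} = 0
g(7) = mex{0,2} = 1
g(8) = mex{0} = 1
g(9) = mex{0,1} = 2
g(10) = mex{1} = 0
g(11) = mex{1,2} = 0
So g(11) = 0.
The value of a disjunctive sum is the nim-sum of the parts.
Combined value = 2 XOR 0 = 2.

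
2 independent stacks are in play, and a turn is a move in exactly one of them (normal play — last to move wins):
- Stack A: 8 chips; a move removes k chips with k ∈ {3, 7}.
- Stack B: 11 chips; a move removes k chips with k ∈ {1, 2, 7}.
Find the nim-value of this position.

For stack A, compute g(0), g(1), … with moves {3, 7}:
g(0) = mex{} = 0
g(1) = mex{} = 0
g(2) = mex{} = 0
g(3) = mex{0} = 1
g(4) = mex{0} = 1
g(5) = mex{0} = 1
g(6) = mex{1} = 0
g(7) = mex{0,1} = 2
g(8) = mex{0,1} = 2
So g(8) = 2.
For stack B, compute g(0), g(1), … with moves {1, 2, 7}:
g(0) = mex{} = 0
g(1) = mex{0} = 1
g(2) = mex{0,1} = 2
g(3) = mex{1,2} = 0
g(4) = mex{0,2} = 1
g(5) = mex{0,1} = 2
g(6) = mex{1,2} = 0
g(7) = mex{0,2} = 1
g(8) = mex{0,1} = 2
g(9) = mex{1,2} = 0
g(10) = mex{0,2} = 1
g(11) = mex{0,1} = 2
So g(11) = 2.
By the Sprague-Grundy theorem, the Grundy value of a sum of independent games is the XOR of the component values.
Combined value = 2 XOR 2 = 0.

0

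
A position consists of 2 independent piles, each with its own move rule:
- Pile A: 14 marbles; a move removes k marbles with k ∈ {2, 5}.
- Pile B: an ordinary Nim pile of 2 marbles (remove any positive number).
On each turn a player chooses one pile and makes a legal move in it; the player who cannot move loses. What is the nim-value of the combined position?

2

For pile A, compute g(0), g(1), … with moves {2, 5}:
g(0) = mex{} = 0
g(1) = mex{} = 0
g(2) = mex{0} = 1
g(3) = mex{0} = 1
g(4) = mex{1} = 0
g(5) = mex{0,1} = 2
g(6) = mex{0} = 1
g(7) = mex{1,2} = 0
g(8) = mex{1} = 0
g(9) = mex{0} = 1
g(10) = mex{0,2} = 1
g(11) = mex{1} = 0
g(12) = mex{0,1} = 2
g(13) = mex{0} = 1
g(14) = mex{1,2} = 0
So g(14) = 0.
Pile B is a plain Nim pile of size 2, so its Grundy value is 2.
The value of a disjunctive sum is the nim-sum of the parts.
Combined value = 0 XOR 2 = 2.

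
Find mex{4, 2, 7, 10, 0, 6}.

1

0 is in the set but 1 is not, so the mex is 1.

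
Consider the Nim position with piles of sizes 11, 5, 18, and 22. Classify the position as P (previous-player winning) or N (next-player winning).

N-position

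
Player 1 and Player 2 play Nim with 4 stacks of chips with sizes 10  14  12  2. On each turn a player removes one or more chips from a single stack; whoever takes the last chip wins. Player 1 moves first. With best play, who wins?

Nim-sum: 10 ⊕ 14 ⊕ 12 ⊕ 2 = 10.
The nim-sum is 10 ≠ 0, so this is an N-position: the player to move can win; Player 1 has a winning move.

Player 1 wins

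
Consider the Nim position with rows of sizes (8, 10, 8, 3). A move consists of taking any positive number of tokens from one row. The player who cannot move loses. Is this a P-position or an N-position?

N-position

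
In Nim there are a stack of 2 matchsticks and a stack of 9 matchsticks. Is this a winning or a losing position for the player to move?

Nim-sum: 2 XOR 9 = 11.
The nim-sum is 11 ≠ 0, so this is an N-position: the player to move can win.

Winning position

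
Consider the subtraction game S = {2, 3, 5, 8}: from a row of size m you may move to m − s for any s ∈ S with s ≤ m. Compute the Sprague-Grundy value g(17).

Grundy values for subtraction set {2, 3, 5, 8}:
k:     0  1  2  3  4  5  6  7  8  9 10 11 12 13 14 15 16 17
g(k):  0  0  1  1  2  2  3  0  4  1  3  0  4  1  2  2  3  0
So g(17) = 0.

0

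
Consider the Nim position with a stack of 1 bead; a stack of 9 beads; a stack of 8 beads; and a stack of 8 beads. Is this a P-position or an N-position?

N-position

Compute the nim-sum pairwise:
1 XOR 9 = 8
8 XOR 8 = 0
0 XOR 8 = 8
The nim-sum is 8 ≠ 0, so this is an N-position: the player to move can win.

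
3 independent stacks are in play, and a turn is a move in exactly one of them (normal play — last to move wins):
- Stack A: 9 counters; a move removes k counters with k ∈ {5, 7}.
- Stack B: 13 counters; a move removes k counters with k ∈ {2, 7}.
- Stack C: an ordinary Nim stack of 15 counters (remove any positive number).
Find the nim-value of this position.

14

Build the Grundy sequence for stack A with g(k) = mex{g(k−s) : s ∈ {5, 7}, s ≤ k}:
k:     0  1  2  3  4  5  6  7  8  9
g(k):  0  0  0  0  0  1  1  1  1  1
So g(9) = 1.
Build the Grundy sequence for stack B with g(k) = mex{g(k−s) : s ∈ {2, 7}, s ≤ k}:
g(0) = mex{} = 0
g(1) = mex{} = 0
g(2) = mex{0} = 1
g(3) = mex{0} = 1
g(4) = mex{1} = 0
g(5) = mex{1} = 0
g(6) = mex{0} = 1
g(7) = mex{0} = 1
g(8) = mex{0,1} = 2
g(9) = mex{1} = 0
g(10) = mex{1,2} = 0
g(11) = mex{0} = 1
g(12) = mex{0} = 1
g(13) = mex{1} = 0
So g(13) = 0.
Stack C is a plain Nim stack of size 15, so its Grundy value is 15.
The value of a disjunctive sum is the nim-sum of the parts.
Combined value = 1 XOR 0 XOR 15 = 14.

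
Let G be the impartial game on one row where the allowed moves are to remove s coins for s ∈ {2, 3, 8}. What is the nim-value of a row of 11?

Grundy values for subtraction set {2, 3, 8}:
g(0) = mex{} = 0
g(1) = mex{} = 0
g(2) = mex{0} = 1
g(3) = mex{0} = 1
g(4) = mex{0,1} = 2
g(5) = mex{1} = 0
g(6) = mex{1,2} = 0
g(7) = mex{0,2} = 1
g(8) = mex{0} = 1
g(9) = mex{0,1} = 2
g(10) = mex{1} = 0
g(11) = mex{1,2} = 0
So g(11) = 0.

0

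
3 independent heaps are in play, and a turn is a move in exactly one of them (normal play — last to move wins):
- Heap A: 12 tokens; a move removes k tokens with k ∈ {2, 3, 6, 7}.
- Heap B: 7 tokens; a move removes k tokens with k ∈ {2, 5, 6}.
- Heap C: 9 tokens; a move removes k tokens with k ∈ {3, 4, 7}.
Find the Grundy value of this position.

For heap A, compute g(0), g(1), … with moves {2, 3, 6, 7}:
k:     0  1  2  3  4  5  6  7  8  9 10 11 12
g(k):  0  0  1  1  2  0  3  1  2  0  0  1  1
So g(12) = 1.
For heap B, compute g(0), g(1), … with moves {2, 5, 6}:
k:     0  1  2  3  4  5  6  7
g(k):  0  0  1  1  0  2  1  3
So g(7) = 3.
Build the Grundy sequence for heap C with g(k) = mex{g(k−s) : s ∈ {3, 4, 7}, s ≤ k}:
k:     0  1  2  3  4  5  6  7  8  9
g(k):  0  0  0  1  1  1  2  2  2  3
So g(9) = 3.
The value of a disjunctive sum is the nim-sum of the parts.
Combined value = 1 ⊕ 3 ⊕ 3 = 1.

1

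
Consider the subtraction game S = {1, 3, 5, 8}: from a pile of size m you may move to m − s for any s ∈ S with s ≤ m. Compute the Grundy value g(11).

3

Grundy values for subtraction set {1, 3, 5, 8}:
k:     0  1  2  3  4  5  6  7  8  9 10 11
g(k):  0  1  0  1  0  1  0  1  2  3  2  3
So g(11) = 3.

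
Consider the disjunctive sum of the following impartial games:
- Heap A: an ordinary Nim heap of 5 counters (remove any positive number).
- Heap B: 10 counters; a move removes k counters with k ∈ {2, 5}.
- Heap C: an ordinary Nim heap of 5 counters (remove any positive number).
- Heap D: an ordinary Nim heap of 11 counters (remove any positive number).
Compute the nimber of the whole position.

10

Heap A is a plain Nim heap of size 5, so its Grundy value is 5.
Build the Grundy sequence for heap B with g(k) = mex{g(k−s) : s ∈ {2, 5}, s ≤ k}:
k:     0  1  2  3  4  5  6  7  8  9 10
g(k):  0  0  1  1  0  2  1  0  0  1  1
So g(10) = 1.
Heap C is a plain Nim heap of size 5, so its Grundy value is 5.
Heap D is a plain Nim heap of size 11, so its Grundy value is 11.
By the Sprague-Grundy theorem, the Grundy value of a sum of independent games is the XOR of the component values.
Combined value = 5 XOR 1 XOR 5 XOR 11 = 10.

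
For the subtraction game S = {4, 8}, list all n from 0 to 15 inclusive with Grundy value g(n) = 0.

Build the Grundy sequence with g(k) = mex{g(k−s) : s ∈ {4, 8}, s ≤ k}:
k:     0  1  2  3  4  5  6  7  8  9 10 11 12 13 14 15
g(k):  0  0  0  0  1  1  1  1  2  2  2  2  0  0  0  0
The P-positions (g = 0) in 0..15 are 0, 1, 2, 3, 12, 13, 14, 15.

0, 1, 2, 3, 12, 13, 14, 15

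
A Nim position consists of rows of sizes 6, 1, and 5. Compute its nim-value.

2

Nim-sum: 6 ^ 1 ^ 5 = 2.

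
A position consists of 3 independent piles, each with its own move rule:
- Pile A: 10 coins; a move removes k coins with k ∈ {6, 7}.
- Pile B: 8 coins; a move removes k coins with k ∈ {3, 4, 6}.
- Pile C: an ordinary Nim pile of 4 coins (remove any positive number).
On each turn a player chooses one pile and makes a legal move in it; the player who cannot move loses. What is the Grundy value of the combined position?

Build the Grundy sequence for pile A with g(k) = mex{g(k−s) : s ∈ {6, 7}, s ≤ k}:
g(0) = mex{} = 0
g(1) = mex{} = 0
g(2) = mex{} = 0
g(3) = mex{} = 0
g(4) = mex{} = 0
g(5) = mex{} = 0
g(6) = mex{0} = 1
g(7) = mex{0} = 1
g(8) = mex{0} = 1
g(9) = mex{0} = 1
g(10) = mex{0} = 1
So g(10) = 1.
Grundy values for pile B (subtraction set {3, 4, 6}):
k:     0  1  2  3  4  5  6  7  8
g(k):  0  0  0  1  1  1  2  2  2
So g(8) = 2.
Pile C is a plain Nim pile of size 4, so its Grundy value is 4.
The value of a disjunctive sum is the nim-sum of the parts.
Combined value = 1 ⊕ 2 ⊕ 4 = 7.

7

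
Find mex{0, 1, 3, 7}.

2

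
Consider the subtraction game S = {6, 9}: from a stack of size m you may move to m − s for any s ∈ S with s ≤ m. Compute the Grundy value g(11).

Build the Grundy sequence with g(k) = mex{g(k−s) : s ∈ {6, 9}, s ≤ k}:
k:     0  1  2  3  4  5  6  7  8  9 10 11
g(k):  0  0  0  0  0  0  1  1  1  1  1  1
So g(11) = 1.

1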